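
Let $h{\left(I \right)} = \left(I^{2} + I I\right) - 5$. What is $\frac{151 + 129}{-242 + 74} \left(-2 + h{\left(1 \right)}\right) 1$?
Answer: $\frac{25}{3} \approx 8.3333$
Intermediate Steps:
$h{\left(I \right)} = -5 + 2 I^{2}$ ($h{\left(I \right)} = \left(I^{2} + I^{2}\right) - 5 = 2 I^{2} - 5 = -5 + 2 I^{2}$)
$\frac{151 + 129}{-242 + 74} \left(-2 + h{\left(1 \right)}\right) 1 = \frac{151 + 129}{-242 + 74} \left(-2 - \left(5 - 2 \cdot 1^{2}\right)\right) 1 = \frac{280}{-168} \left(-2 + \left(-5 + 2 \cdot 1\right)\right) 1 = 280 \left(- \frac{1}{168}\right) \left(-2 + \left(-5 + 2\right)\right) 1 = - \frac{5 \left(-2 - 3\right) 1}{3} = - \frac{5 \left(\left(-5\right) 1\right)}{3} = \left(- \frac{5}{3}\right) \left(-5\right) = \frac{25}{3}$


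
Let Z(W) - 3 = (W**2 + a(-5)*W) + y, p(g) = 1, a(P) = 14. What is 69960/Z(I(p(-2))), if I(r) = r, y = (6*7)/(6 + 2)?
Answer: 93280/31 ≈ 3009.0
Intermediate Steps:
y = 21/4 (y = 42/8 = 42*(1/8) = 21/4 ≈ 5.2500)
Z(W) = 33/4 + W**2 + 14*W (Z(W) = 3 + ((W**2 + 14*W) + 21/4) = 3 + (21/4 + W**2 + 14*W) = 33/4 + W**2 + 14*W)
69960/Z(I(p(-2))) = 69960/(33/4 + 1**2 + 14*1) = 69960/(33/4 + 1 + 14) = 69960/(93/4) = 69960*(4/93) = 93280/31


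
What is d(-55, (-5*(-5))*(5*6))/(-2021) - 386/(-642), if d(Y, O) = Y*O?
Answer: 13631303/648741 ≈ 21.012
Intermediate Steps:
d(Y, O) = O*Y
d(-55, (-5*(-5))*(5*6))/(-2021) - 386/(-642) = (((-5*(-5))*(5*6))*(-55))/(-2021) - 386/(-642) = ((25*30)*(-55))*(-1/2021) - 386*(-1/642) = (750*(-55))*(-1/2021) + 193/321 = -41250*(-1/2021) + 193/321 = 41250/2021 + 193/321 = 13631303/648741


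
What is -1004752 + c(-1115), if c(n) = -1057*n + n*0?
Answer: 173803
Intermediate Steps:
c(n) = -1057*n (c(n) = -1057*n + 0 = -1057*n)
-1004752 + c(-1115) = -1004752 - 1057*(-1115) = -1004752 + 1178555 = 173803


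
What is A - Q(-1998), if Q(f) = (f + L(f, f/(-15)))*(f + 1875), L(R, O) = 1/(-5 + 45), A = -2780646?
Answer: -121055877/40 ≈ -3.0264e+6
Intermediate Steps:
L(R, O) = 1/40
Q(f) = (1875 + f)*(1/40 + f) (Q(f) = (f + 1/40)*(f + 1875) = (1/40 + f)*(1875 + f) = (1875 + f)*(1/40 + f))
A - Q(-1998) = -2780646 - (375/8 + (-1998)² + (75001/40)*(-1998)) = -2780646 - (375/8 + 3992004 - 74925999/20) = -2780646 - 1*9830037/40 = -2780646 - 9830037/40 = -121055877/40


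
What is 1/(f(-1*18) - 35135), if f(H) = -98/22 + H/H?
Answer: -11/386523 ≈ -2.8459e-5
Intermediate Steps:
f(H) = -38/11 (f(H) = -98*1/22 + 1 = -49/11 + 1 = -38/11)
1/(f(-1*18) - 35135) = 1/(-38/11 - 35135) = 1/(-386523/11) = -11/386523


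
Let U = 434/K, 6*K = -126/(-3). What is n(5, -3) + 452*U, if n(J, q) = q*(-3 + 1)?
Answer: 28030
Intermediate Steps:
K = 7 (K = (-126/(-3))/6 = (-126*(-⅓))/6 = (⅙)*42 = 7)
n(J, q) = -2*q (n(J, q) = q*(-2) = -2*q)
U = 62 (U = 434/7 = 434*(⅐) = 62)
n(5, -3) + 452*U = -2*(-3) + 452*62 = 6 + 28024 = 28030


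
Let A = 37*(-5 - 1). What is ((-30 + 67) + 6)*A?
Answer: -9546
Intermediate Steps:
A = -222 (A = 37*(-6) = -222)
((-30 + 67) + 6)*A = ((-30 + 67) + 6)*(-222) = (37 + 6)*(-222) = 43*(-222) = -9546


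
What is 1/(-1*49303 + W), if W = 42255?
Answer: -1/7048 ≈ -0.00014188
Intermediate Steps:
1/(-1*49303 + W) = 1/(-1*49303 + 42255) = 1/(-49303 + 42255) = 1/(-7048) = -1/7048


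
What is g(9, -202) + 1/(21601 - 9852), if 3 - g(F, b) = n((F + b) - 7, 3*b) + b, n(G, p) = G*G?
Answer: -467551454/11749 ≈ -39795.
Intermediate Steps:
n(G, p) = G²
g(F, b) = 3 - b - (-7 + F + b)² (g(F, b) = 3 - (((F + b) - 7)² + b) = 3 - ((-7 + F + b)² + b) = 3 - (b + (-7 + F + b)²) = 3 + (-b - (-7 + F + b)²) = 3 - b - (-7 + F + b)²)
g(9, -202) + 1/(21601 - 9852) = (3 - 1*(-202) - (-7 + 9 - 202)²) + 1/(21601 - 9852) = (3 + 202 - 1*(-200)²) + 1/11749 = (3 + 202 - 1*40000) + 1/11749 = (3 + 202 - 40000) + 1/11749 = -39795 + 1/11749 = -467551454/11749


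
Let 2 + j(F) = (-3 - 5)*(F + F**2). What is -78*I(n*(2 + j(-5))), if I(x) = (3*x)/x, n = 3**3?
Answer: -234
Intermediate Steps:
n = 27
j(F) = -2 - 8*F - 8*F**2 (j(F) = -2 + (-3 - 5)*(F + F**2) = -2 - 8*(F + F**2) = -2 + (-8*F - 8*F**2) = -2 - 8*F - 8*F**2)
I(x) = 3
-78*I(n*(2 + j(-5))) = -78*3 = -234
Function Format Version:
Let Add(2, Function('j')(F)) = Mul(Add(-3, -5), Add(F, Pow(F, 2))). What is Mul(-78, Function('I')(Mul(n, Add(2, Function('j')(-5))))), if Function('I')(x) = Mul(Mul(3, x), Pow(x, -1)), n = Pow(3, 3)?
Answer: -234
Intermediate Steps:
n = 27
Function('j')(F) = Add(-2, Mul(-8, F), Mul(-8, Pow(F, 2))) (Function('j')(F) = Add(-2, Mul(Add(-3, -5), Add(F, Pow(F, 2)))) = Add(-2, Mul(-8, Add(F, Pow(F, 2)))) = Add(-2, Add(Mul(-8, F), Mul(-8, Pow(F, 2)))) = Add(-2, Mul(-8, F), Mul(-8, Pow(F, 2))))
Function('I')(x) = 3
Mul(-78, Function('I')(Mul(n, Add(2, Function('j')(-5))))) = Mul(-78, 3) = -234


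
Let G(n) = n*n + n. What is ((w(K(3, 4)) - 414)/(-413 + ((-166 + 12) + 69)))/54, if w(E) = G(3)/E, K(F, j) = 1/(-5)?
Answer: 79/4482 ≈ 0.017626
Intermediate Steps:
K(F, j) = -1/5
G(n) = n + n**2 (G(n) = n**2 + n = n + n**2)
w(E) = 12/E (w(E) = (3*(1 + 3))/E = (3*4)/E = 12/E)
((w(K(3, 4)) - 414)/(-413 + ((-166 + 12) + 69)))/54 = ((12/(-1/5) - 414)/(-413 + ((-166 + 12) + 69)))/54 = ((12*(-5) - 414)/(-413 + (-154 + 69)))*(1/54) = ((-60 - 414)/(-413 - 85))*(1/54) = -474/(-498)*(1/54) = -474*(-1/498)*(1/54) = (79/83)*(1/54) = 79/4482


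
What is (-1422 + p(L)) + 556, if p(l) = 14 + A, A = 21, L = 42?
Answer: -831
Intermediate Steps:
p(l) = 35 (p(l) = 14 + 21 = 35)
(-1422 + p(L)) + 556 = (-1422 + 35) + 556 = -1387 + 556 = -831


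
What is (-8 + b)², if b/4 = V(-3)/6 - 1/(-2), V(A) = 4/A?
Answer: 3844/81 ≈ 47.457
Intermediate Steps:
b = 10/9 (b = 4*((4/(-3))/6 - 1/(-2)) = 4*((4*(-⅓))*(⅙) - 1*(-½)) = 4*(-4/3*⅙ + ½) = 4*(-2/9 + ½) = 4*(5/18) = 10/9 ≈ 1.1111)
(-8 + b)² = (-8 + 10/9)² = (-62/9)² = 3844/81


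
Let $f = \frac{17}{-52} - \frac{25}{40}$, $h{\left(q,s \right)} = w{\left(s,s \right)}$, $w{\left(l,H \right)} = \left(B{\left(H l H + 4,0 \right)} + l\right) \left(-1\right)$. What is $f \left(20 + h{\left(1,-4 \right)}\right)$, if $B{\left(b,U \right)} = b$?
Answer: $- \frac{2079}{26} \approx -79.962$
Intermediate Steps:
$w{\left(l,H \right)} = -4 - l - l H^{2}$ ($w{\left(l,H \right)} = \left(\left(H l H + 4\right) + l\right) \left(-1\right) = \left(\left(l H^{2} + 4\right) + l\right) \left(-1\right) = \left(\left(4 + l H^{2}\right) + l\right) \left(-1\right) = \left(4 + l + l H^{2}\right) \left(-1\right) = -4 - l - l H^{2}$)
$h{\left(q,s \right)} = -4 - s - s^{3}$ ($h{\left(q,s \right)} = -4 - s - s s^{2} = -4 - s - s^{3}$)
$f = - \frac{99}{104}$ ($f = 17 \left(- \frac{1}{52}\right) - \frac{5}{8} = - \frac{17}{52} - \frac{5}{8} = - \frac{99}{104} \approx -0.95192$)
$f \left(20 + h{\left(1,-4 \right)}\right) = - \frac{99 \left(20 - -64\right)}{104} = - \frac{99 \left(20 + \left(-4 + 4 + 64\right)\right)}{104} = - \frac{99 \left(20 + 64\right)}{104} = \left(- \frac{99}{104}\right) 84 = - \frac{2079}{26}$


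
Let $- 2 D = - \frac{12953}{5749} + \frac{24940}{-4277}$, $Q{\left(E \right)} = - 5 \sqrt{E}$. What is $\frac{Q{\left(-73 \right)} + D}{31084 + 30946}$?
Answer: $\frac{198780041}{3050445960380} - \frac{i \sqrt{73}}{12406} \approx 6.5164 \cdot 10^{-5} - 0.0006887 i$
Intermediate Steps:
$D = \frac{198780041}{49176946}$ ($D = - \frac{- \frac{12953}{5749} + \frac{24940}{-4277}}{2} = - \frac{\left(-12953\right) \frac{1}{5749} + 24940 \left(- \frac{1}{4277}\right)}{2} = - \frac{- \frac{12953}{5749} - \frac{24940}{4277}}{2} = \left(- \frac{1}{2}\right) \left(- \frac{198780041}{24588473}\right) = \frac{198780041}{49176946} \approx 4.0421$)
$\frac{Q{\left(-73 \right)} + D}{31084 + 30946} = \frac{- 5 \sqrt{-73} + \frac{198780041}{49176946}}{31084 + 30946} = \frac{- 5 i \sqrt{73} + \frac{198780041}{49176946}}{62030} = \left(- 5 i \sqrt{73} + \frac{198780041}{49176946}\right) \frac{1}{62030} = \left(\frac{198780041}{49176946} - 5 i \sqrt{73}\right) \frac{1}{62030} = \frac{198780041}{3050445960380} - \frac{i \sqrt{73}}{12406}$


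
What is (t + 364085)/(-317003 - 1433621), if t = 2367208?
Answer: -2731293/1750624 ≈ -1.5602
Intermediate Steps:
(t + 364085)/(-317003 - 1433621) = (2367208 + 364085)/(-317003 - 1433621) = 2731293/(-1750624) = 2731293*(-1/1750624) = -2731293/1750624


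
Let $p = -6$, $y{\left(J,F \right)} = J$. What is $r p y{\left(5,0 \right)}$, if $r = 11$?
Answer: $-330$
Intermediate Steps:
$r p y{\left(5,0 \right)} = 11 \left(-6\right) 5 = \left(-66\right) 5 = -330$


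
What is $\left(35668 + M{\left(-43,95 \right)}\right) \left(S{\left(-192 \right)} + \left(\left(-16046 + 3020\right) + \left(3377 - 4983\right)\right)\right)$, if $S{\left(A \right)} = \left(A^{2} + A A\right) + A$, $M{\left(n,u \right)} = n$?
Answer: $2098455000$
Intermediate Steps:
$S{\left(A \right)} = A + 2 A^{2}$ ($S{\left(A \right)} = \left(A^{2} + A^{2}\right) + A = 2 A^{2} + A = A + 2 A^{2}$)
$\left(35668 + M{\left(-43,95 \right)}\right) \left(S{\left(-192 \right)} + \left(\left(-16046 + 3020\right) + \left(3377 - 4983\right)\right)\right) = \left(35668 - 43\right) \left(- 192 \left(1 + 2 \left(-192\right)\right) + \left(\left(-16046 + 3020\right) + \left(3377 - 4983\right)\right)\right) = 35625 \left(- 192 \left(1 - 384\right) - 14632\right) = 35625 \left(\left(-192\right) \left(-383\right) - 14632\right) = 35625 \left(73536 - 14632\right) = 35625 \cdot 58904 = 2098455000$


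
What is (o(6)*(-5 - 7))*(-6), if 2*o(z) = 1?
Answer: 36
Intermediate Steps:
o(z) = ½ (o(z) = (½)*1 = ½)
(o(6)*(-5 - 7))*(-6) = ((-5 - 7)/2)*(-6) = ((½)*(-12))*(-6) = -6*(-6) = 36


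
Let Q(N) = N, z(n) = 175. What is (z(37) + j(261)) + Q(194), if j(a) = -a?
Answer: 108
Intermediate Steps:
(z(37) + j(261)) + Q(194) = (175 - 1*261) + 194 = (175 - 261) + 194 = -86 + 194 = 108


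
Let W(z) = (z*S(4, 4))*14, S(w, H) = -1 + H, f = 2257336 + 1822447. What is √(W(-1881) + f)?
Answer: √4000781 ≈ 2000.2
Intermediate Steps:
f = 4079783
W(z) = 42*z (W(z) = (z*(-1 + 4))*14 = (z*3)*14 = (3*z)*14 = 42*z)
√(W(-1881) + f) = √(42*(-1881) + 4079783) = √(-79002 + 4079783) = √4000781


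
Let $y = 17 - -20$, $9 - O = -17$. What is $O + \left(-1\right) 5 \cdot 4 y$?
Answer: $-714$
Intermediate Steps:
$O = 26$ ($O = 9 - -17 = 9 + 17 = 26$)
$y = 37$ ($y = 17 + 20 = 37$)
$O + \left(-1\right) 5 \cdot 4 y = 26 + \left(-1\right) 5 \cdot 4 \cdot 37 = 26 + \left(-5\right) 4 \cdot 37 = 26 - 740 = -714$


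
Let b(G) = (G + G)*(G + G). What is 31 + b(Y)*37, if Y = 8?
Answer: 9503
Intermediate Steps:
b(G) = 4*G**2 (b(G) = (2*G)*(2*G) = 4*G**2)
31 + b(Y)*37 = 31 + (4*8**2)*37 = 31 + (4*64)*37 = 31 + 256*37 = 31 + 9472 = 9503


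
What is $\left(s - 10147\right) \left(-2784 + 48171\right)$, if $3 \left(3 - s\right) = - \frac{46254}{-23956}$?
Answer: $- \frac{5515089698367}{11978} \approx -4.6043 \cdot 10^{8}$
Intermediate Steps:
$s = \frac{28225}{11978}$ ($s = 3 - \frac{\left(-46254\right) \frac{1}{-23956}}{3} = 3 - \frac{\left(-46254\right) \left(- \frac{1}{23956}\right)}{3} = 3 - \frac{7709}{11978} = \frac{28225}{11978} \approx 2.3564$)
$\left(s - 10147\right) \left(-2784 + 48171\right) = \left(\frac{28225}{11978} - 10147\right) \left(-2784 + 48171\right) = \left(- \frac{121512541}{11978}\right) 45387 = - \frac{5515089698367}{11978}$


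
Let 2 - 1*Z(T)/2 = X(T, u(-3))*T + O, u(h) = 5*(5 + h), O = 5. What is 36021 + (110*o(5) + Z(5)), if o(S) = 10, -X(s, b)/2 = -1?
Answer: 37095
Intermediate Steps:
u(h) = 25 + 5*h
X(s, b) = 2 (X(s, b) = -2*(-1) = 2)
Z(T) = -6 - 4*T (Z(T) = 4 - 2*(2*T + 5) = 4 - 2*(5 + 2*T) = 4 + (-10 - 4*T) = -6 - 4*T)
36021 + (110*o(5) + Z(5)) = 36021 + (110*10 + (-6 - 4*5)) = 36021 + (1100 + (-6 - 20)) = 36021 + (1100 - 26) = 36021 + 1074 = 37095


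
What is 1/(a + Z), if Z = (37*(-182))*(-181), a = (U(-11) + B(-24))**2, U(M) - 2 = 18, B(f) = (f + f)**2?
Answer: 1/6619830 ≈ 1.5106e-7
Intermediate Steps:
B(f) = 4*f**2 (B(f) = (2*f)**2 = 4*f**2)
U(M) = 20 (U(M) = 2 + 18 = 20)
a = 5400976 (a = (20 + 4*(-24)**2)**2 = (20 + 4*576)**2 = (20 + 2304)**2 = 2324**2 = 5400976)
Z = 1218854 (Z = -6734*(-181) = 1218854)
1/(a + Z) = 1/(5400976 + 1218854) = 1/6619830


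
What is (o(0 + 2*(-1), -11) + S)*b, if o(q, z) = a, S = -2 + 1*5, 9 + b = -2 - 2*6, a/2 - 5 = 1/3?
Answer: -943/3 ≈ -314.33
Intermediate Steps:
a = 32/3 (a = 10 + 2/3 = 32/3 ≈ 10.667)
b = -23 (b = -9 + (-2 - 2*6) = -9 + (-2 - 12) = -9 - 14 = -23)
S = 3 (S = -2 + 5 = 3)
o(q, z) = 32/3
(o(0 + 2*(-1), -11) + S)*b = (32/3 + 3)*(-23) = (41/3)*(-23) = -943/3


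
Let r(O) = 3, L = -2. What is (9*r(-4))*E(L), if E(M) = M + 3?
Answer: 27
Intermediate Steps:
E(M) = 3 + M
(9*r(-4))*E(L) = (9*3)*(3 - 2) = 27*1 = 27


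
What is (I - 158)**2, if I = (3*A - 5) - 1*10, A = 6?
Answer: 24025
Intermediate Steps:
I = 3 (I = (3*6 - 5) - 1*10 = (18 - 5) - 10 = 13 - 10 = 3)
(I - 158)**2 = (3 - 158)**2 = (-155)**2 = 24025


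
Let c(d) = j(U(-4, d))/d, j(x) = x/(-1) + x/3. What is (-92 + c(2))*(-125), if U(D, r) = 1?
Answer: 34625/3 ≈ 11542.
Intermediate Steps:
j(x) = -2*x/3 (j(x) = x*(-1) + x*(⅓) = -x + x/3 = -2*x/3)
c(d) = -2/(3*d) (c(d) = (-⅔*1)/d = -2/(3*d))
(-92 + c(2))*(-125) = (-92 - ⅔/2)*(-125) = (-92 - ⅔*½)*(-125) = (-92 - ⅓)*(-125) = -277/3*(-125) = 34625/3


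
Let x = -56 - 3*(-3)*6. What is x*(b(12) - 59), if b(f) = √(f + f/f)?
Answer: 118 - 2*√13 ≈ 110.79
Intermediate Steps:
b(f) = √(1 + f) (b(f) = √(f + 1) = √(1 + f))
x = -2 (x = -56 - (-9)*6 = -56 - 1*(-54) = -56 + 54 = -2)
x*(b(12) - 59) = -2*(√(1 + 12) - 59) = -2*(√13 - 59) = -2*(-59 + √13) = 118 - 2*√13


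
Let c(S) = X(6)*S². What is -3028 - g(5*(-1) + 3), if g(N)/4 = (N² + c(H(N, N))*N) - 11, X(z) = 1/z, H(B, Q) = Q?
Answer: -8984/3 ≈ -2994.7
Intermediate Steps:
c(S) = S²/6
g(N) = -44 + 4*N² + 2*N³/3 (g(N) = 4*((N² + (N²/6)*N) - 11) = 4*((N² + N³/6) - 11) = 4*(-11 + N² + N³/6) = -44 + 4*N² + 2*N³/3)
-3028 - g(5*(-1) + 3) = -3028 - (-44 + 4*(5*(-1) + 3)² + 2*(5*(-1) + 3)³/3) = -3028 - (-44 + 4*(-5 + 3)² + 2*(-5 + 3)³/3) = -3028 - (-44 + 4*(-2)² + (⅔)*(-2)³) = -3028 - (-44 + 4*4 + (⅔)*(-8)) = -3028 - (-44 + 16 - 16/3) = -3028 - 1*(-100/3) = -3028 + 100/3 = -8984/3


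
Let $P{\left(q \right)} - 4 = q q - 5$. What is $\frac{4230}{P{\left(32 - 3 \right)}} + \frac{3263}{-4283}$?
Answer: $\frac{512539}{119924} \approx 4.2739$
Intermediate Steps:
$P{\left(q \right)} = -1 + q^{2}$ ($P{\left(q \right)} = 4 + \left(q q - 5\right) = 4 + \left(q^{2} - 5\right) = 4 + \left(-5 + q^{2}\right) = -1 + q^{2}$)
$\frac{4230}{P{\left(32 - 3 \right)}} + \frac{3263}{-4283} = \frac{4230}{-1 + \left(32 - 3\right)^{2}} + \frac{3263}{-4283} = \frac{4230}{-1 + \left(32 - 3\right)^{2}} + 3263 \left(- \frac{1}{4283}\right) = \frac{4230}{-1 + 29^{2}} - \frac{3263}{4283} = \frac{4230}{-1 + 841} - \frac{3263}{4283} = \frac{4230}{840} - \frac{3263}{4283} = 4230 \cdot \frac{1}{840} - \frac{3263}{4283} = \frac{141}{28} - \frac{3263}{4283} = \frac{512539}{119924}$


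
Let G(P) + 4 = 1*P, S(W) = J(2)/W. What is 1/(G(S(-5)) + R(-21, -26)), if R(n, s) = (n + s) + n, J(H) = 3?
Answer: -5/363 ≈ -0.013774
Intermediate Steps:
R(n, s) = s + 2*n
S(W) = 3/W
G(P) = -4 + P (G(P) = -4 + 1*P = -4 + P)
1/(G(S(-5)) + R(-21, -26)) = 1/((-4 + 3/(-5)) + (-26 + 2*(-21))) = 1/((-4 + 3*(-⅕)) + (-26 - 42)) = 1/((-4 - ⅗) - 68) = 1/(-23/5 - 68) = 1/(-363/5) = -5/363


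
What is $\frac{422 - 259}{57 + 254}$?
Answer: $\frac{163}{311} \approx 0.52412$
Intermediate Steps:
$\frac{422 - 259}{57 + 254} = \frac{422 - 259}{311} = 163 \cdot \frac{1}{311} = \frac{163}{311}$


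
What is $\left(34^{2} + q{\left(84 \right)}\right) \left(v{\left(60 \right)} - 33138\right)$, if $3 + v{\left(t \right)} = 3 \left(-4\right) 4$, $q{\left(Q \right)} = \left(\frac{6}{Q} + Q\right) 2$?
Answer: $- \frac{307628841}{7} \approx -4.3947 \cdot 10^{7}$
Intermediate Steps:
$q{\left(Q \right)} = 2 Q + \frac{12}{Q}$ ($q{\left(Q \right)} = \left(Q + \frac{6}{Q}\right) 2 = 2 Q + \frac{12}{Q}$)
$v{\left(t \right)} = -51$ ($v{\left(t \right)} = -3 + 3 \left(-4\right) 4 = -3 - 48 = -51$)
$\left(34^{2} + q{\left(84 \right)}\right) \left(v{\left(60 \right)} - 33138\right) = \left(34^{2} + \left(2 \cdot 84 + \frac{12}{84}\right)\right) \left(-51 - 33138\right) = \left(1156 + \left(168 + 12 \cdot \frac{1}{84}\right)\right) \left(-33189\right) = \left(1156 + \left(168 + \frac{1}{7}\right)\right) \left(-33189\right) = \left(1156 + \frac{1177}{7}\right) \left(-33189\right) = \frac{9269}{7} \left(-33189\right) = - \frac{307628841}{7}$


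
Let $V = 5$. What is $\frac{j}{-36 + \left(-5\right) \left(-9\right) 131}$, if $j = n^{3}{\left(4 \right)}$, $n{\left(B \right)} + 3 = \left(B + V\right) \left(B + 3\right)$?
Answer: $\frac{8000}{217} \approx 36.866$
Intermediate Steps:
$n{\left(B \right)} = -3 + \left(3 + B\right) \left(5 + B\right)$ ($n{\left(B \right)} = -3 + \left(B + 5\right) \left(B + 3\right) = -3 + \left(5 + B\right) \left(3 + B\right) = -3 + \left(3 + B\right) \left(5 + B\right)$)
$j = 216000$ ($j = \left(12 + 4^{2} + 8 \cdot 4\right)^{3} = \left(12 + 16 + 32\right)^{3} = 60^{3} = 216000$)
$\frac{j}{-36 + \left(-5\right) \left(-9\right) 131} = \frac{216000}{-36 + \left(-5\right) \left(-9\right) 131} = \frac{216000}{-36 + 45 \cdot 131} = \frac{216000}{-36 + 5895} = \frac{216000}{5859} = 216000 \cdot \frac{1}{5859} = \frac{8000}{217}$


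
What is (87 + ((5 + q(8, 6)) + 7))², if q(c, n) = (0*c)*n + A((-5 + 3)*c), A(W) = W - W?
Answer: 9801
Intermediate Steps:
A(W) = 0
q(c, n) = 0 (q(c, n) = (0*c)*n + 0 = 0*n + 0 = 0 + 0 = 0)
(87 + ((5 + q(8, 6)) + 7))² = (87 + ((5 + 0) + 7))² = (87 + (5 + 7))² = (87 + 12)² = 99² = 9801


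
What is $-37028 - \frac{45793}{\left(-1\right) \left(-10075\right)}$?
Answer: $- \frac{373102893}{10075} \approx -37033.0$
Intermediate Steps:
$-37028 - \frac{45793}{\left(-1\right) \left(-10075\right)} = -37028 - \frac{45793}{10075} = - \frac{373102893}{10075}$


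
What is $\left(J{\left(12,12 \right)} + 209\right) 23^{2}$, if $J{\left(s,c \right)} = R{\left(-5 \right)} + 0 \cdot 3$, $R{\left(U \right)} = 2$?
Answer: $111619$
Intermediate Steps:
$J{\left(s,c \right)} = 2$ ($J{\left(s,c \right)} = 2 + 0 \cdot 3 = 2 + 0 = 2$)
$\left(J{\left(12,12 \right)} + 209\right) 23^{2} = \left(2 + 209\right) 23^{2} = 211 \cdot 529 = 111619$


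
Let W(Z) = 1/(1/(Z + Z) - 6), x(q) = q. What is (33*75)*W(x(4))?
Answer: -19800/47 ≈ -421.28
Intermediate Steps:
W(Z) = 1/(-6 + 1/(2*Z)) (W(Z) = 1/(1/(2*Z) - 6) = 1/(-6 + 1/(2*Z)))
(33*75)*W(x(4)) = (33*75)*(-2*4/(-1 + 12*4)) = 2475*(-2*4/(-1 + 48)) = 2475*(-2*4/47) = 2475*(-2*4*1/47) = 2475*(-8/47) = -19800/47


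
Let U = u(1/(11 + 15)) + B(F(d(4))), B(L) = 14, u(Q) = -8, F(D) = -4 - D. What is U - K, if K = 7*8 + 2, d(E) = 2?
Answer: -52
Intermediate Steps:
K = 58 (K = 56 + 2 = 58)
U = 6 (U = -8 + 14 = 6)
U - K = 6 - 1*58 = 6 - 58 = -52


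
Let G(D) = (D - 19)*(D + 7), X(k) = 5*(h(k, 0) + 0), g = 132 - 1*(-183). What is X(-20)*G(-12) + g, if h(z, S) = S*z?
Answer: 315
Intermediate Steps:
g = 315 (g = 132 + 183 = 315)
X(k) = 0 (X(k) = 5*(0*k + 0) = 5*(0 + 0) = 5*0 = 0)
G(D) = (-19 + D)*(7 + D)
X(-20)*G(-12) + g = 0*(-133 + (-12)² - 12*(-12)) + 315 = 0*(-133 + 144 + 144) + 315 = 0*155 + 315 = 0 + 315 = 315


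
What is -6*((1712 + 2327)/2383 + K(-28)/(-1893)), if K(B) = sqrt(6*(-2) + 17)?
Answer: -24234/2383 + 2*sqrt(5)/631 ≈ -10.162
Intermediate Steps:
K(B) = sqrt(5) (K(B) = sqrt(-12 + 17) = sqrt(5))
-6*((1712 + 2327)/2383 + K(-28)/(-1893)) = -6*((1712 + 2327)/2383 + sqrt(5)/(-1893)) = -6*(4039*(1/2383) + sqrt(5)*(-1/1893)) = -6*(4039/2383 - sqrt(5)/1893) = -24234/2383 + 2*sqrt(5)/631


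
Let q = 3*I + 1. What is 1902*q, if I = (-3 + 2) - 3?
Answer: -20922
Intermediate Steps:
I = -4 (I = -1 - 3 = -4)
q = -11 (q = 3*(-4) + 1 = -12 + 1 = -11)
1902*q = 1902*(-11) = -20922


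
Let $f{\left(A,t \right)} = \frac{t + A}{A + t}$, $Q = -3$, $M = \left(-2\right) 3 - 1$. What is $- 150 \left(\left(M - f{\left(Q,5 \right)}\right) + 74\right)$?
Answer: $-9900$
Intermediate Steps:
$M = -7$ ($M = -6 - 1 = -7$)
$f{\left(A,t \right)} = 1$ ($f{\left(A,t \right)} = \frac{A + t}{A + t} = 1$)
$- 150 \left(\left(M - f{\left(Q,5 \right)}\right) + 74\right) = - 150 \left(\left(-7 - 1\right) + 74\right) = - 150 \left(-8 + 74\right) = \left(-150\right) 66 = -9900$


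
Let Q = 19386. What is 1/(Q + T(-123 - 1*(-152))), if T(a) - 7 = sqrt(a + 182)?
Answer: 19393/376088238 - sqrt(211)/376088238 ≈ 5.1526e-5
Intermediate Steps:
T(a) = 7 + sqrt(182 + a) (T(a) = 7 + sqrt(a + 182) = 7 + sqrt(182 + a))
1/(Q + T(-123 - 1*(-152))) = 1/(19386 + (7 + sqrt(182 + (-123 - 1*(-152))))) = 1/(19386 + (7 + sqrt(182 + (-123 + 152)))) = 1/(19386 + (7 + sqrt(182 + 29))) = 1/(19386 + (7 + sqrt(211))) = 1/(19393 + sqrt(211))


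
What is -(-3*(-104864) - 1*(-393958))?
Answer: -708550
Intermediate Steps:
-(-3*(-104864) - 1*(-393958)) = -(314592 + 393958) = -1*708550 = -708550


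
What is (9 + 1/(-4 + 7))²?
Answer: 784/9 ≈ 87.111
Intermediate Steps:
(9 + 1/(-4 + 7))² = (9 + 1/3)² = (9 + ⅓)² = (28/3)² = 784/9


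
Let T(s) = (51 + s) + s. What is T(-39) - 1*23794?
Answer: -23821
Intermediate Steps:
T(s) = 51 + 2*s
T(-39) - 1*23794 = (51 + 2*(-39)) - 1*23794 = (51 - 78) - 23794 = -27 - 23794 = -23821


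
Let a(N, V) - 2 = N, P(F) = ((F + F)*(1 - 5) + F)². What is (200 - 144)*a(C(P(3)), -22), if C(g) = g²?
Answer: 10891048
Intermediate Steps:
P(F) = 49*F² (P(F) = ((2*F)*(-4) + F)² = (-8*F + F)² = (-7*F)² = 49*F²)
a(N, V) = 2 + N
(200 - 144)*a(C(P(3)), -22) = (200 - 144)*(2 + (49*3²)²) = 56*(2 + (49*9)²) = 56*(2 + 441²) = 56*(2 + 194481) = 56*194483 = 10891048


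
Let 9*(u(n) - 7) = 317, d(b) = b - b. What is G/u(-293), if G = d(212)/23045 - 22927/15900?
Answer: -68781/2014000 ≈ -0.034151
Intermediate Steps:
d(b) = 0
u(n) = 380/9 (u(n) = 7 + (⅑)*317 = 7 + 317/9 = 380/9)
G = -22927/15900 (G = 0/23045 - 22927/15900 = 0*(1/23045) - 22927*1/15900 = 0 - 22927/15900 = -22927/15900 ≈ -1.4419)
G/u(-293) = -22927/(15900*380/9) = -22927/15900*9/380 = -68781/2014000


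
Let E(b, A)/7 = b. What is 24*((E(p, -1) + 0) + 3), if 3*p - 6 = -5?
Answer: 128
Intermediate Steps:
p = ⅓ (p = 2 + (⅓)*(-5) = 2 - 5/3 = ⅓ ≈ 0.33333)
E(b, A) = 7*b
24*((E(p, -1) + 0) + 3) = 24*((7*(⅓) + 0) + 3) = 24*((7/3 + 0) + 3) = 24*(7/3 + 3) = 24*(16/3) = 128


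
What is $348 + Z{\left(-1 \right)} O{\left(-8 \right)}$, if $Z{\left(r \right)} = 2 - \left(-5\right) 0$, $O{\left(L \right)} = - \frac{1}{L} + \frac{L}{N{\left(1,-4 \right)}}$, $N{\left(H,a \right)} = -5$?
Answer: $\frac{7029}{20} \approx 351.45$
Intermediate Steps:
$O{\left(L \right)} = - \frac{1}{L} - \frac{L}{5}$ ($O{\left(L \right)} = - \frac{1}{L} + \frac{L}{-5} = - \frac{1}{L} + L \left(- \frac{1}{5}\right) = - \frac{1}{L} - \frac{L}{5}$)
$Z{\left(r \right)} = 2$ ($Z{\left(r \right)} = 2 - 0 = 2 + 0 = 2$)
$348 + Z{\left(-1 \right)} O{\left(-8 \right)} = 348 + 2 \left(- \frac{1}{-8} - - \frac{8}{5}\right) = 348 + 2 \left(\left(-1\right) \left(- \frac{1}{8}\right) + \frac{8}{5}\right) = 348 + 2 \left(\frac{1}{8} + \frac{8}{5}\right) = 348 + 2 \cdot \frac{69}{40} = 348 + \frac{69}{20} = \frac{7029}{20}$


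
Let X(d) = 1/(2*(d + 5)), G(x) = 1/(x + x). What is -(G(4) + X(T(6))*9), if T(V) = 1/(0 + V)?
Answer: -247/248 ≈ -0.99597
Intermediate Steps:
T(V) = 1/V
G(x) = 1/(2*x)
X(d) = 1/(10 + 2*d) (X(d) = 1/(2*(5 + d)) = 1/(10 + 2*d))
-(G(4) + X(T(6))*9) = -((1/2)/4 + (1/(2*(5 + 1/6)))*9) = -((1/2)*(1/4) + (1/(2*(5 + 1/6)))*9) = -(1/8 + (1/(2*(31/6)))*9) = -(1/8 + ((1/2)*(6/31))*9) = -(1/8 + (3/31)*9) = -(1/8 + 27/31) = -1*247/248 = -247/248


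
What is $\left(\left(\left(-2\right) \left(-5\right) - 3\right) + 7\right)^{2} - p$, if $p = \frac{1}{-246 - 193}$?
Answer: $\frac{86045}{439} \approx 196.0$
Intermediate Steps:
$p = - \frac{1}{439}$ ($p = \frac{1}{-439} = - \frac{1}{439} \approx -0.0022779$)
$\left(\left(\left(-2\right) \left(-5\right) - 3\right) + 7\right)^{2} - p = \left(\left(\left(-2\right) \left(-5\right) - 3\right) + 7\right)^{2} - - \frac{1}{439} = \left(\left(10 - 3\right) + 7\right)^{2} + \frac{1}{439} = \left(7 + 7\right)^{2} + \frac{1}{439} = 14^{2} + \frac{1}{439} = 196 + \frac{1}{439} = \frac{86045}{439}$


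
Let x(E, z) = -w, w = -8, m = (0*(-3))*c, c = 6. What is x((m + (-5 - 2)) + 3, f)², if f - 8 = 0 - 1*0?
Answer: 64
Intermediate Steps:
f = 8 (f = 8 + (0 - 1*0) = 8 + (0 + 0) = 8 + 0 = 8)
m = 0 (m = (0*(-3))*6 = 0*6 = 0)
x(E, z) = 8 (x(E, z) = -1*(-8) = 8)
x((m + (-5 - 2)) + 3, f)² = 8² = 64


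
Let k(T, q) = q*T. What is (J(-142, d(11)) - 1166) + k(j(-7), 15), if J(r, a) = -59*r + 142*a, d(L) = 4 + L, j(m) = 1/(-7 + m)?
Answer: 130773/14 ≈ 9340.9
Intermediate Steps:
k(T, q) = T*q
(J(-142, d(11)) - 1166) + k(j(-7), 15) = ((-59*(-142) + 142*(4 + 11)) - 1166) + 15/(-7 - 7) = ((8378 + 142*15) - 1166) + 15/(-14) = ((8378 + 2130) - 1166) - 1/14*15 = (10508 - 1166) - 15/14 = 9342 - 15/14 = 130773/14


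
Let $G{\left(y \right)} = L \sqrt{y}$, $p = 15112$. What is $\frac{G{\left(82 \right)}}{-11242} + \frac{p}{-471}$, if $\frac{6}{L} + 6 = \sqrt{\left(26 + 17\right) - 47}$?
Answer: $- \frac{15112}{471} + \frac{3 \sqrt{82} \left(3 + i\right)}{112420} \approx -32.084 + 0.00024165 i$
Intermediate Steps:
$L = \frac{3 \left(-6 - 2 i\right)}{20}$ ($L = \frac{6}{-6 + \sqrt{\left(26 + 17\right) - 47}} = \frac{6}{-6 + \sqrt{43 - 47}} = \frac{6}{-6 + \sqrt{-4}} = \frac{6}{-6 + 2 i} = 6 \frac{-6 - 2 i}{40} = \frac{3 \left(-6 - 2 i\right)}{20} \approx -0.9 - 0.3 i$)
$G{\left(y \right)} = \sqrt{y} \left(- \frac{9}{10} - \frac{3 i}{10}\right)$ ($G{\left(y \right)} = \left(- \frac{9}{10} - \frac{3 i}{10}\right) \sqrt{y} = \sqrt{y} \left(- \frac{9}{10} - \frac{3 i}{10}\right)$)
$\frac{G{\left(82 \right)}}{-11242} + \frac{p}{-471} = \frac{\frac{3}{10} \sqrt{82} \left(-3 - i\right)}{-11242} + \frac{15112}{-471} = \frac{3 \sqrt{82} \left(-3 - i\right)}{10} \left(- \frac{1}{11242}\right) + 15112 \left(- \frac{1}{471}\right) = - \frac{3 \sqrt{82} \left(-3 - i\right)}{112420} - \frac{15112}{471} = - \frac{15112}{471} - \frac{3 \sqrt{82} \left(-3 - i\right)}{112420}$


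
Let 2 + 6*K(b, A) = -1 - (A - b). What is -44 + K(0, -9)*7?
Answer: -37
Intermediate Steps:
K(b, A) = -½ - A/6 + b/6 (K(b, A) = -⅓ + (-1 - (A - b))/6 = -⅓ + (-1 + (b - A))/6 = -⅓ + (-1 + b - A)/6 = -⅓ + (-⅙ - A/6 + b/6) = -½ - A/6 + b/6)
-44 + K(0, -9)*7 = -44 + (-½ - ⅙*(-9) + (⅙)*0)*7 = -44 + (-½ + 3/2 + 0)*7 = -44 + 1*7 = -44 + 7 = -37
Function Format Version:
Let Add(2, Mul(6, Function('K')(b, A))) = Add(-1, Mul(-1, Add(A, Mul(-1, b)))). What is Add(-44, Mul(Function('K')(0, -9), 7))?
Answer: -37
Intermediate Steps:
Function('K')(b, A) = Add(Rational(-1, 2), Mul(Rational(-1, 6), A), Mul(Rational(1, 6), b)) (Function('K')(b, A) = Add(Rational(-1, 3), Mul(Rational(1, 6), Add(-1, Mul(-1, Add(A, Mul(-1, b)))))) = Add(Rational(-1, 3), Mul(Rational(1, 6), Add(-1, Add(b, Mul(-1, A))))) = Add(Rational(-1, 3), Mul(Rational(1, 6), Add(-1, b, Mul(-1, A)))) = Add(Rational(-1, 3), Add(Rational(-1, 6), Mul(Rational(-1, 6), A), Mul(Rational(1, 6), b))) = Add(Rational(-1, 2), Mul(Rational(-1, 6), A), Mul(Rational(1, 6), b)))
Add(-44, Mul(Function('K')(0, -9), 7)) = Add(-44, Mul(Add(Rational(-1, 2), Mul(Rational(-1, 6), -9), Mul(Rational(1, 6), 0)), 7)) = Add(-44, Mul(Add(Rational(-1, 2), Rational(3, 2), 0), 7)) = Add(-44, Mul(1, 7)) = Add(-44, 7) = -37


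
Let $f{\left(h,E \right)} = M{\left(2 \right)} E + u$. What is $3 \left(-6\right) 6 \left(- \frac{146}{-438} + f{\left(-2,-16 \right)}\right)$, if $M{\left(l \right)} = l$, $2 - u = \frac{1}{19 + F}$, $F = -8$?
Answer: $\frac{35352}{11} \approx 3213.8$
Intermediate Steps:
$u = \frac{21}{11}$ ($u = 2 - \frac{1}{19 - 8} = 2 - \frac{1}{11} = \frac{21}{11} \approx 1.9091$)
$f{\left(h,E \right)} = \frac{21}{11} + 2 E$ ($f{\left(h,E \right)} = 2 E + \frac{21}{11} = \frac{21}{11} + 2 E$)
$3 \left(-6\right) 6 \left(- \frac{146}{-438} + f{\left(-2,-16 \right)}\right) = 3 \left(-6\right) 6 \left(- \frac{146}{-438} + \left(\frac{21}{11} + 2 \left(-16\right)\right)\right) = \left(-18\right) 6 \left(\left(-146\right) \left(- \frac{1}{438}\right) + \left(\frac{21}{11} - 32\right)\right) = - 108 \left(\frac{1}{3} - \frac{331}{11}\right) = \left(-108\right) \left(- \frac{982}{33}\right) = \frac{35352}{11}$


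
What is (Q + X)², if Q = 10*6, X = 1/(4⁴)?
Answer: 235960321/65536 ≈ 3600.5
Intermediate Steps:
X = 1/256 ≈ 0.0039063
Q = 60
(Q + X)² = (60 + 1/256)² = (15361/256)² = 235960321/65536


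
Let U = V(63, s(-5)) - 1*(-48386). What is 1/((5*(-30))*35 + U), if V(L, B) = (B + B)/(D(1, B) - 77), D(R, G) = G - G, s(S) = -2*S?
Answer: 77/3321452 ≈ 2.3183e-5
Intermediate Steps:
D(R, G) = 0
V(L, B) = -2*B/77 (V(L, B) = (B + B)/(0 - 77) = (2*B)/(-77) = (2*B)*(-1/77) = -2*B/77)
U = 3725702/77 (U = -(-4)*(-5)/77 - 1*(-48386) = -2/77*10 + 48386 = -20/77 + 48386 = 3725702/77 ≈ 48386.)
1/((5*(-30))*35 + U) = 1/((5*(-30))*35 + 3725702/77) = 1/(-150*35 + 3725702/77) = 1/(-5250 + 3725702/77) = 1/(3321452/77) = 77/3321452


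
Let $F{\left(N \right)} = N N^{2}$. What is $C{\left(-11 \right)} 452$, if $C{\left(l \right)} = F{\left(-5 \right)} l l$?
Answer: $-6836500$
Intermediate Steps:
$F{\left(N \right)} = N^{3}$
$C{\left(l \right)} = - 125 l^{2}$ ($C{\left(l \right)} = \left(-5\right)^{3} l l = - 125 l l = - 125 l^{2}$)
$C{\left(-11 \right)} 452 = - 125 \left(-11\right)^{2} \cdot 452 = \left(-125\right) 121 \cdot 452 = \left(-15125\right) 452 = -6836500$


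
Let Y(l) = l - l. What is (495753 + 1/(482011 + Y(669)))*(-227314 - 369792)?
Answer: -142683493962872104/482011 ≈ -2.9602e+11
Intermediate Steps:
Y(l) = 0
(495753 + 1/(482011 + Y(669)))*(-227314 - 369792) = (495753 + 1/(482011 + 0))*(-227314 - 369792) = (495753 + 1/482011)*(-597106) = (238958399284/482011)*(-597106) = -142683493962872104/482011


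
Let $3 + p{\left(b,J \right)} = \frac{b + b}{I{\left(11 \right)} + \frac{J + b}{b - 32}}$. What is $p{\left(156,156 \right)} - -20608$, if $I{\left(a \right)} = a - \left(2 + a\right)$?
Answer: $\frac{42419}{2} \approx 21210.0$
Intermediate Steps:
$I{\left(a \right)} = -2$ ($I{\left(a \right)} = a - \left(2 + a\right) = -2$)
$p{\left(b,J \right)} = -3 + \frac{2 b}{-2 + \frac{J + b}{-32 + b}}$ ($p{\left(b,J \right)} = -3 + \frac{b + b}{-2 + \frac{J + b}{b - 32}} = -3 + \frac{2 b}{-2 + \frac{J + b}{-32 + b}}$)
$p{\left(156,156 \right)} - -20608 = \frac{-192 - 9516 - 468 + 2 \cdot 156^{2}}{64 + 156 - 156} - -20608 = \frac{-192 - 9516 - 468 + 2 \cdot 24336}{64 + 156 - 156} + 20608 = \frac{-192 - 9516 - 468 + 48672}{64} + 20608 = \frac{1}{64} \cdot 38496 + 20608 = \frac{1203}{2} + 20608 = \frac{42419}{2}$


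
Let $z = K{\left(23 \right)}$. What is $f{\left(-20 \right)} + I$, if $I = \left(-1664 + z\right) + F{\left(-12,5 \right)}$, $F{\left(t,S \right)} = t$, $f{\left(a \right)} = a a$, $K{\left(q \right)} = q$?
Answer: $-1253$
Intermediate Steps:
$f{\left(a \right)} = a^{2}$
$z = 23$
$I = -1653$ ($I = \left(-1664 + 23\right) - 12 = -1641 - 12 = -1653$)
$f{\left(-20 \right)} + I = \left(-20\right)^{2} - 1653 = 400 - 1653 = -1253$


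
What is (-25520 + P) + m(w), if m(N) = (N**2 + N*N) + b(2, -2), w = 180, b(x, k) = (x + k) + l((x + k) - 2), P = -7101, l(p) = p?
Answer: 32177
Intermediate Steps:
b(x, k) = -2 + 2*k + 2*x (b(x, k) = (x + k) + ((x + k) - 2) = (k + x) + ((k + x) - 2) = (k + x) + (-2 + k + x) = -2 + 2*k + 2*x)
m(N) = -2 + 2*N**2 (m(N) = (N**2 + N*N) + (-2 + 2*(-2) + 2*2) = (N**2 + N**2) + (-2 - 4 + 4) = 2*N**2 - 2 = -2 + 2*N**2)
(-25520 + P) + m(w) = (-25520 - 7101) + (-2 + 2*180**2) = -32621 + (-2 + 2*32400) = -32621 + (-2 + 64800) = -32621 + 64798 = 32177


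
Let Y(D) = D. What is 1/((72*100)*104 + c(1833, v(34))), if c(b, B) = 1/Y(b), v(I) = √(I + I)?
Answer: 1833/1372550401 ≈ 1.3355e-6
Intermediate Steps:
v(I) = √2*√I (v(I) = √(2*I) = √2*√I)
c(b, B) = 1/b
1/((72*100)*104 + c(1833, v(34))) = 1/((72*100)*104 + 1/1833) = 1/(7200*104 + 1/1833) = 1/(748800 + 1/1833) = 1/(1372550401/1833) = 1833/1372550401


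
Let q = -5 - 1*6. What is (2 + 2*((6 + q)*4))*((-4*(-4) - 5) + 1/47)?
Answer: -19684/47 ≈ -418.81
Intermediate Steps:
q = -11 (q = -5 - 6 = -11)
(2 + 2*((6 + q)*4))*((-4*(-4) - 5) + 1/47) = (2 + 2*((6 - 11)*4))*((-4*(-4) - 5) + 1/47) = (2 + 2*(-5*4))*((16 - 5) + 1/47) = (2 + 2*(-20))*(11 + 1/47) = (2 - 40)*(518/47) = -38*518/47 = -19684/47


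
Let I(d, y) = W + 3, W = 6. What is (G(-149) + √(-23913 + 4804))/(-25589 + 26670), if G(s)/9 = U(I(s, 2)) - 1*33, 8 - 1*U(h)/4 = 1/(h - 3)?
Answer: -15/1081 + I*√19109/1081 ≈ -0.013876 + 0.12788*I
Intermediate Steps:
I(d, y) = 9 (I(d, y) = 6 + 3 = 9)
U(h) = 32 - 4/(-3 + h) (U(h) = 32 - 4/(h - 3) = 32 - 4/(-3 + h))
G(s) = -15 (G(s) = 9*(4*(-25 + 8*9)/(-3 + 9) - 1*33) = 9*(4*(-25 + 72)/6 - 33) = 9*(4*(⅙)*47 - 33) = 9*(94/3 - 33) = 9*(-5/3) = -15)
(G(-149) + √(-23913 + 4804))/(-25589 + 26670) = (-15 + √(-23913 + 4804))/(-25589 + 26670) = (-15 + √(-19109))/1081 = (-15 + I*√19109)*(1/1081) = -15/1081 + I*√19109/1081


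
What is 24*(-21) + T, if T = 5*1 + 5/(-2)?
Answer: -1003/2 ≈ -501.50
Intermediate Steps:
T = 5/2 (T = 5 + 5*(-1/2) = 5 - 5/2 = 5/2 ≈ 2.5000)
24*(-21) + T = 24*(-21) + 5/2 = -504 + 5/2 = -1003/2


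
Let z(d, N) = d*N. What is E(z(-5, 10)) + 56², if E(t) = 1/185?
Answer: 580161/185 ≈ 3136.0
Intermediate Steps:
z(d, N) = N*d
E(t) = 1/185
E(z(-5, 10)) + 56² = 1/185 + 56² = 1/185 + 3136 = 580161/185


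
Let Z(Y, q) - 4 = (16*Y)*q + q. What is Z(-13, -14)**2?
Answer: 8421604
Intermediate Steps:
Z(Y, q) = 4 + q + 16*Y*q (Z(Y, q) = 4 + ((16*Y)*q + q) = 4 + (16*Y*q + q) = 4 + (q + 16*Y*q) = 4 + q + 16*Y*q)
Z(-13, -14)**2 = (4 - 14 + 16*(-13)*(-14))**2 = (4 - 14 + 2912)**2 = 2902**2 = 8421604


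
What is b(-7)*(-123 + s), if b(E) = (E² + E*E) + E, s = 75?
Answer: -4368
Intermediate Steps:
b(E) = E + 2*E² (b(E) = (E² + E²) + E = 2*E² + E = E + 2*E²)
b(-7)*(-123 + s) = (-7*(1 + 2*(-7)))*(-123 + 75) = -7*(1 - 14)*(-48) = -7*(-13)*(-48) = 91*(-48) = -4368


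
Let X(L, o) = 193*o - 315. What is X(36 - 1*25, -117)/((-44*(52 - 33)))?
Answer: 5724/209 ≈ 27.388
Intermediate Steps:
X(L, o) = -315 + 193*o
X(36 - 1*25, -117)/((-44*(52 - 33))) = (-315 + 193*(-117))/((-44*(52 - 33))) = (-315 - 22581)/((-44*19)) = -22896/(-836) = -22896*(-1/836) = 5724/209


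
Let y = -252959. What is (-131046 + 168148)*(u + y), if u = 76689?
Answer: -6539969540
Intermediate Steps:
(-131046 + 168148)*(u + y) = (-131046 + 168148)*(76689 - 252959) = 37102*(-176270) = -6539969540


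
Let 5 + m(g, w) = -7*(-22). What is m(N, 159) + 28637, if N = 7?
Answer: 28786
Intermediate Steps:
m(g, w) = 149 (m(g, w) = -5 - 7*(-22) = -5 + 154 = 149)
m(N, 159) + 28637 = 149 + 28637 = 28786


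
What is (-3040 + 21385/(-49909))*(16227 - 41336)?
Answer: 3810158802205/49909 ≈ 7.6342e+7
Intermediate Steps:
(-3040 + 21385/(-49909))*(16227 - 41336) = (-3040 + 21385*(-1/49909))*(-25109) = (-3040 - 21385/49909)*(-25109) = -151744745/49909*(-25109) = 3810158802205/49909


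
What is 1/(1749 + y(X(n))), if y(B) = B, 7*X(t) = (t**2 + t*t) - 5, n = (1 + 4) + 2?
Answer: 7/12336 ≈ 0.00056744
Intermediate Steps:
n = 7 (n = 5 + 2 = 7)
X(t) = -5/7 + 2*t**2/7 (X(t) = ((t**2 + t*t) - 5)/7 = ((t**2 + t**2) - 5)/7 = (2*t**2 - 5)/7 = (-5 + 2*t**2)/7 = -5/7 + 2*t**2/7)
1/(1749 + y(X(n))) = 1/(1749 + (-5/7 + (2/7)*7**2)) = 1/(1749 + (-5/7 + (2/7)*49)) = 1/(1749 + (-5/7 + 14)) = 1/(1749 + 93/7) = 1/(12336/7) = 7/12336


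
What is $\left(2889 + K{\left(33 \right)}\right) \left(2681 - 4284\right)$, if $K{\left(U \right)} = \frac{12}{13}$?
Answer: $- \frac{60223107}{13} \approx -4.6325 \cdot 10^{6}$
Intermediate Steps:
$K{\left(U \right)} = \frac{12}{13}$ ($K{\left(U \right)} = 12 \cdot \frac{1}{13} = \frac{12}{13}$)
$\left(2889 + K{\left(33 \right)}\right) \left(2681 - 4284\right) = \left(2889 + \frac{12}{13}\right) \left(2681 - 4284\right) = \frac{37569}{13} \left(-1603\right) = - \frac{60223107}{13}$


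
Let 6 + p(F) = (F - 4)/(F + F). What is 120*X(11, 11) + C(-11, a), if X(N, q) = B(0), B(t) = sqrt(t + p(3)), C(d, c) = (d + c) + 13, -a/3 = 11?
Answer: -31 + 20*I*sqrt(222) ≈ -31.0 + 297.99*I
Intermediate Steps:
p(F) = -6 + (-4 + F)/(2*F) (p(F) = -6 + (F - 4)/(F + F) = -6 + (-4 + F)/((2*F)) = -6 + (-4 + F)*(1/(2*F)) = -6 + (-4 + F)/(2*F))
a = -33 (a = -3*11 = -33)
C(d, c) = 13 + c + d (C(d, c) = (c + d) + 13 = 13 + c + d)
B(t) = sqrt(-37/6 + t) (B(t) = sqrt(t + (-11/2 - 2/3)) = sqrt(t - 37/6) = sqrt(-37/6 + t))
X(N, q) = I*sqrt(222)/6 (X(N, q) = sqrt(-222 + 36*0)/6 = sqrt(-222 + 0)/6 = sqrt(-222)/6 = (I*sqrt(222))/6 = I*sqrt(222)/6)
120*X(11, 11) + C(-11, a) = 120*(I*sqrt(222)/6) + (13 - 33 - 11) = 20*I*sqrt(222) - 31 = -31 + 20*I*sqrt(222)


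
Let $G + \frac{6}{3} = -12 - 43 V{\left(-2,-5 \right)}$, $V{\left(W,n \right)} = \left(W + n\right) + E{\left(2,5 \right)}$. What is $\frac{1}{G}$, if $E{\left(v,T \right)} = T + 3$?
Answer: $- \frac{1}{57} \approx -0.017544$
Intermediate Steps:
$E{\left(v,T \right)} = 3 + T$
$V{\left(W,n \right)} = 8 + W + n$ ($V{\left(W,n \right)} = \left(W + n\right) + \left(3 + 5\right) = \left(W + n\right) + 8 = 8 + W + n$)
$G = -57$ ($G = -2 - \left(12 + 43 \left(8 - 2 - 5\right)\right) = -2 - 55 = -57$)
$\frac{1}{G} = \frac{1}{-57} = - \frac{1}{57}$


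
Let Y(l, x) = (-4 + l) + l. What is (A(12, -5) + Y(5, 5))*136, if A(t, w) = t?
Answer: 2448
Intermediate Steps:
Y(l, x) = -4 + 2*l
(A(12, -5) + Y(5, 5))*136 = (12 + (-4 + 2*5))*136 = (12 + (-4 + 10))*136 = (12 + 6)*136 = 18*136 = 2448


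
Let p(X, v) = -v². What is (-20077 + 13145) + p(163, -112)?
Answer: -19476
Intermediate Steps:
(-20077 + 13145) + p(163, -112) = (-20077 + 13145) - 1*(-112)² = -6932 - 1*12544 = -6932 - 12544 = -19476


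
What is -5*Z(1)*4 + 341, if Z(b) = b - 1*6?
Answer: 441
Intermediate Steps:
Z(b) = -6 + b (Z(b) = b - 6 = -6 + b)
-5*Z(1)*4 + 341 = -5*(-6 + 1)*4 + 341 = -5*(-5)*4 + 341 = 25*4 + 341 = 100 + 341 = 441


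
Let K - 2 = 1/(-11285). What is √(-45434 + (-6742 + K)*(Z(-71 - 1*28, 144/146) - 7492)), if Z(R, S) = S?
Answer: √34234055894595911570/823805 ≈ 7102.4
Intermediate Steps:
K = 22569/11285 (K = 2 + 1/(-11285) = 2 - 1/11285 = 22569/11285 ≈ 1.9999)
√(-45434 + (-6742 + K)*(Z(-71 - 1*28, 144/146) - 7492)) = √(-45434 + (-6742 + 22569/11285)*(144/146 - 7492)) = √(-45434 - 76060901*(144*(1/146) - 7492)/11285) = √(-45434 - 76060901*(72/73 - 7492)/11285) = √(-45434 - 76060901/11285*(-546844/73)) = √(-45434 + 41593447346444/823805) = √(41556018590074/823805) = √34234055894595911570/823805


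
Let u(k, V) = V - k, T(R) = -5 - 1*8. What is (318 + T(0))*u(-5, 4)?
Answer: 2745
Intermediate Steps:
T(R) = -13 (T(R) = -5 - 8 = -13)
(318 + T(0))*u(-5, 4) = (318 - 13)*(4 - 1*(-5)) = 305*(4 + 5) = 305*9 = 2745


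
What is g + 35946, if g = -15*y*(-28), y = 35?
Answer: 50646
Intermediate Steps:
g = 14700 (g = -15*35*(-28) = -525*(-28) = 14700)
g + 35946 = 14700 + 35946 = 50646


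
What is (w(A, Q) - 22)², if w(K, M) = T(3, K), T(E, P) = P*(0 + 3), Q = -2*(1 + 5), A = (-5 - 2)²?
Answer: 15625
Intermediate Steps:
A = 49 (A = (-7)² = 49)
Q = -12 (Q = -2*6 = -12)
T(E, P) = 3*P (T(E, P) = P*3 = 3*P)
w(K, M) = 3*K
(w(A, Q) - 22)² = (3*49 - 22)² = (147 - 22)² = 125² = 15625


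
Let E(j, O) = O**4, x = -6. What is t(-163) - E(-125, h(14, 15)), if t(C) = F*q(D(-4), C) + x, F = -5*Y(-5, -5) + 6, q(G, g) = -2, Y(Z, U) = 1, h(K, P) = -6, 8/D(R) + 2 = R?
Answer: -1304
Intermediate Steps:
D(R) = 8/(-2 + R)
F = 1 (F = -5*1 + 6 = -5 + 6 = 1)
t(C) = -8 (t(C) = 1*(-2) - 6 = -2 - 6 = -8)
t(-163) - E(-125, h(14, 15)) = -8 - 1*(-6)**4 = -8 - 1*1296 = -8 - 1296 = -1304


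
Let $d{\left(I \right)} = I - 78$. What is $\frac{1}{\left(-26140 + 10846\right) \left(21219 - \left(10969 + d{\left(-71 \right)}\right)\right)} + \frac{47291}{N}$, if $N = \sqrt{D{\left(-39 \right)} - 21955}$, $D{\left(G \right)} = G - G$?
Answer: $- \frac{1}{159042306} - \frac{47291 i \sqrt{21955}}{21955} \approx -6.2876 \cdot 10^{-9} - 319.16 i$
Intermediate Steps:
$d{\left(I \right)} = -78 + I$
$D{\left(G \right)} = 0$
$N = i \sqrt{21955}$ ($N = \sqrt{0 - 21955} = \sqrt{-21955} = i \sqrt{21955} \approx 148.17 i$)
$\frac{1}{\left(-26140 + 10846\right) \left(21219 - \left(10969 + d{\left(-71 \right)}\right)\right)} + \frac{47291}{N} = \frac{1}{\left(-26140 + 10846\right) \left(21219 - 10820\right)} + \frac{47291}{i \sqrt{21955}} = \frac{1}{\left(-15294\right) \left(21219 - 10820\right)} + 47291 \left(- \frac{i \sqrt{21955}}{21955}\right) = - \frac{1}{15294 \left(21219 + \left(-10969 + 149\right)\right)} - \frac{47291 i \sqrt{21955}}{21955} = - \frac{1}{15294 \left(21219 - 10820\right)} - \frac{47291 i \sqrt{21955}}{21955} = - \frac{1}{15294 \cdot 10399} - \frac{47291 i \sqrt{21955}}{21955} = \left(- \frac{1}{15294}\right) \frac{1}{10399} - \frac{47291 i \sqrt{21955}}{21955} = - \frac{1}{159042306} - \frac{47291 i \sqrt{21955}}{21955}$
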